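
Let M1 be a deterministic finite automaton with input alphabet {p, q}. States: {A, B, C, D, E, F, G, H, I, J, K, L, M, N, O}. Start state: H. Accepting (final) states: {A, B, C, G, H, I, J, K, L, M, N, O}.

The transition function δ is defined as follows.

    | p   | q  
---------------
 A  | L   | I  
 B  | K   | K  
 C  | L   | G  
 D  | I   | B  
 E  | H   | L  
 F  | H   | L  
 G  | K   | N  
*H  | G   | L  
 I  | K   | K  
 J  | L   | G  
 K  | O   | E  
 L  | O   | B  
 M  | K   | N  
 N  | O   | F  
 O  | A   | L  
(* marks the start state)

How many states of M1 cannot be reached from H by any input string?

4

Starting at H and following transitions, the reachable set is {A, B, E, F, G, H, I, K, L, N, O}. That leaves C, D, J, M unreachable — 4 in total.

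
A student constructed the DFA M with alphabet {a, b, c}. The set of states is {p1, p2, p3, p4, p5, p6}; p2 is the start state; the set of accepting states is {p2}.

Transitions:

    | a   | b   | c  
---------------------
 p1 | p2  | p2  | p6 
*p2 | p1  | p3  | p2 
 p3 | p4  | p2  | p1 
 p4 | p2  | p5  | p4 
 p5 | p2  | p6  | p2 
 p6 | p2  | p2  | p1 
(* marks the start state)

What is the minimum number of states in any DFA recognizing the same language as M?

5

Every state is reachable, so we keep all 6.
Start with accepting vs non-accepting: {p2} | {p1,p3,p4,p5,p6}.
Refine {p1,p3,p4,p5,p6} on symbol a: members go to different blocks, giving {p1,p4,p5,p6} and {p3}.
On input b, block {p1,p4,p5,p6} splits into {p1,p6} and {p4,p5}.
Refine {p4,p5} on symbol b: members go to different blocks, giving {p4} and {p5}.
The partition is now stable with 5 blocks: {p2} | {p1,p6} | {p3} | {p4} | {p5}.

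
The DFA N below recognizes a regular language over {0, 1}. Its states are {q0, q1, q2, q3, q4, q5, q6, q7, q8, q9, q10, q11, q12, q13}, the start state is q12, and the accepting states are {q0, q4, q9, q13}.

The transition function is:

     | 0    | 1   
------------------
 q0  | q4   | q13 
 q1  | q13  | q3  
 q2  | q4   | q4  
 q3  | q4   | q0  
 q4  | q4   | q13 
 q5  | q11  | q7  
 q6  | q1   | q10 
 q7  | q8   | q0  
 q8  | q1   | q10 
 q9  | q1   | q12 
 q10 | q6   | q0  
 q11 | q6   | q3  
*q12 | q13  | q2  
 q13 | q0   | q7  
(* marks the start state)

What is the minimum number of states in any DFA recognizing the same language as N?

States {q5,q9,q11} cannot be reached from the start state, so discard them.
P0 = {q0,q4,q13} | {q1,q2,q3,q6,q7,q8,q10,q12}.
Split {q0,q4,q13} by δ(·,1) → {q0,q4} and {q13}.
Refine {q1,q2,q3,q6,q7,q8,q10,q12} on symbol 0: members go to different blocks, giving {q6,q7,q8,q10} and {q1,q12} and {q2,q3}.
Split {q6,q7,q8,q10} by δ(·,0) → {q6,q8} and {q7,q10}.
No further refinement is possible. Final partition (6 blocks): {q0,q4} | {q6,q8} | {q13} | {q1,q12} | {q2,q3} | {q7,q10}.

6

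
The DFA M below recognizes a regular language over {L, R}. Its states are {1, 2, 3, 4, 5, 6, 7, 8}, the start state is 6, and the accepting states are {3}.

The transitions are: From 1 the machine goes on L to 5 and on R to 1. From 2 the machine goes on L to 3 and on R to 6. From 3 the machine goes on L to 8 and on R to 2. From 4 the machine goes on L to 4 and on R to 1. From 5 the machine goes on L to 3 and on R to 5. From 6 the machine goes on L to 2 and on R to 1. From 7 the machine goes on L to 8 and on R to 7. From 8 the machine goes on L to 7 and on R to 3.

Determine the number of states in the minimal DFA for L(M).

First remove the unreachable states {4}; 7 states remain.
Start with accepting vs non-accepting: {3} | {1,2,5,6,7,8}.
Split {1,2,5,6,7,8} by δ(·,L) → {1,6,7,8} and {2,5}.
Refine {1,6,7,8} on symbol L: members go to different blocks, giving {1,6} and {7,8}.
Split {2,5} by δ(·,R) → {2} and {5}.
On input L, block {1,6} splits into {1} and {6}.
Split {7,8} by δ(·,R) → {7} and {8}.
The partition is now stable with 7 blocks: {3} | {1} | {2} | {7} | {5} | {6} | {8}.

7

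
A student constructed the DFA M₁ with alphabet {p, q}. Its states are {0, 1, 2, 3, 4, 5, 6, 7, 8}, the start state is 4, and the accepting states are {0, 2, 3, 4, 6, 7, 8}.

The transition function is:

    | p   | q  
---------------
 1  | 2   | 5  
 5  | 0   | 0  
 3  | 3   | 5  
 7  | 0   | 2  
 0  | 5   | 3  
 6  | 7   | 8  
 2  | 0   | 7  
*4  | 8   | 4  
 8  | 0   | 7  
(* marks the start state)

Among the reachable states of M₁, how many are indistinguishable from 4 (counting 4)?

States {1,6} cannot be reached from the start state, so discard them.
Initial partition by acceptance: {0,2,3,4,7,8} | {5}.
Refine {0,2,3,4,7,8} on symbol p: members go to different blocks, giving {2,3,4,7,8} and {0}.
Refine {2,3,4,7,8} on symbol p: members go to different blocks, giving {2,7,8} and {3,4}.
Refine {3,4} on symbol p: members go to different blocks, giving {3} and {4}.
The partition is now stable with 5 blocks: {2,7,8} | {5} | {0} | {3} | {4}.
The equivalence class containing 4 is {4}, of size 1.

1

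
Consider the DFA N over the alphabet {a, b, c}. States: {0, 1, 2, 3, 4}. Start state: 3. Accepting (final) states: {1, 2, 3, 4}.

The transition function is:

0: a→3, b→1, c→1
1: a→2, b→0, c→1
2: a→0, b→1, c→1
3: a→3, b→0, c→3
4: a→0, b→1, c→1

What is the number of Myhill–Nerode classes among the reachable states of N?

4

Reachable states from the start: {0,1,2,3}. Unreachable: {4} — drop them.
P0 = {1,2,3} | {0}.
On input a, block {1,2,3} splits into {1,3} and {2}.
On input a, block {1,3} splits into {1} and {3}.
No further refinement is possible. Final partition (4 blocks): {1} | {0} | {2} | {3}.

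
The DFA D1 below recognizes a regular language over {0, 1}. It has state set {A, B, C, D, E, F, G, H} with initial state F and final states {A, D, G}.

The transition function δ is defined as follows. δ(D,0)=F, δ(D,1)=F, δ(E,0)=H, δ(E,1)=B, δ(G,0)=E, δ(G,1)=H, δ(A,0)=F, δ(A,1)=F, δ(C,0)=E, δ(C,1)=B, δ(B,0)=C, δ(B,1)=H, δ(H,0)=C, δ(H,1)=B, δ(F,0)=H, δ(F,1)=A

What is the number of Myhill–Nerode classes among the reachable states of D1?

First remove the unreachable states {D,G}; 6 states remain.
Start with accepting vs non-accepting: {A} | {B,C,E,F,H}.
On input 1, block {B,C,E,F,H} splits into {B,C,E,H} and {F}.
Stable partition: {A} | {B,C,E,H} | {F} — 3 equivalence classes.

3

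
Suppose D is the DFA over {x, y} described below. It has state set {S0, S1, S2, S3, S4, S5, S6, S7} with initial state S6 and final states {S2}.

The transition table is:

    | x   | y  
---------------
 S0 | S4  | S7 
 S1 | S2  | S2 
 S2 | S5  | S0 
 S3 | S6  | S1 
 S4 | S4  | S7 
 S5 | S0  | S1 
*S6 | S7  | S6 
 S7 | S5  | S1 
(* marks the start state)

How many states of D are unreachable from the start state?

1

BFS from S6 reaches {S0, S1, S2, S4, S5, S6, S7}; the 1 state(s) S3 are never visited.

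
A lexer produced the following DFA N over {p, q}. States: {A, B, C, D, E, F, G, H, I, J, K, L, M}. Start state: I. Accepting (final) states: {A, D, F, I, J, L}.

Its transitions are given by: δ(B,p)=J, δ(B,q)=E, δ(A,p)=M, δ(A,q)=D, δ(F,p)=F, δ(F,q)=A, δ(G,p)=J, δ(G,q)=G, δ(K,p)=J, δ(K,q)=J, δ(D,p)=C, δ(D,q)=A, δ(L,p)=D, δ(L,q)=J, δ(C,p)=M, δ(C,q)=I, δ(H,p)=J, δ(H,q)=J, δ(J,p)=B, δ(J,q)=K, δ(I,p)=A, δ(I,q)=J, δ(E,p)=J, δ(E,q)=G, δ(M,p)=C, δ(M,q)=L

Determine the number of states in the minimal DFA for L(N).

Reachable states from the start: {A,B,C,D,E,G,I,J,K,L,M}. Unreachable: {F,H} — drop them.
Start with accepting vs non-accepting: {A,D,I,J,L} | {B,C,E,G,K,M}.
Split {A,D,I,J,L} by δ(·,p) → {A,D,J} and {I,L}.
On input q, block {A,D,J} splits into {A,D} and {J}.
On input p, block {B,C,E,G,K,M} splits into {B,E,G,K} and {C,M}.
Refine {B,E,G,K} on symbol q: members go to different blocks, giving {B,E,G} and {K}.
No further refinement is possible. Final partition (6 blocks): {A,D} | {B,E,G} | {I,L} | {J} | {C,M} | {K}.

6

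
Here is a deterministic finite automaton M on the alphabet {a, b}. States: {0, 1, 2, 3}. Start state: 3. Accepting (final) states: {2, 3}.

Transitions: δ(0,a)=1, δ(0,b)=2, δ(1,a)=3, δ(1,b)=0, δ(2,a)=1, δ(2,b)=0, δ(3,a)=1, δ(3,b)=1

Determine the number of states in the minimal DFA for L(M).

4

Every state is reachable, so we keep all 4.
Start with accepting vs non-accepting: {2,3} | {0,1}.
On input a, block {0,1} splits into {0} and {1}.
On input b, block {2,3} splits into {2} and {3}.
Stable partition: {2} | {0} | {1} | {3} — 4 equivalence classes.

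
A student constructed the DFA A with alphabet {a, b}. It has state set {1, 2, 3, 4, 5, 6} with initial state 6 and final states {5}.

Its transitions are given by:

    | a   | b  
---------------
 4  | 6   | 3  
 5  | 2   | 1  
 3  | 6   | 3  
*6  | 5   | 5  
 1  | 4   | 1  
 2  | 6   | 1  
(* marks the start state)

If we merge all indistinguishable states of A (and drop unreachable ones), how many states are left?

5

All states are reachable from the start state.
Initial partition by acceptance: {5} | {1,2,3,4,6}.
On input a, block {1,2,3,4,6} splits into {1,2,3,4} and {6}.
Refine {1,2,3,4} on symbol a: members go to different blocks, giving {2,3,4} and {1}.
Refine {2,3,4} on symbol b: members go to different blocks, giving {3,4} and {2}.
The partition is now stable with 5 blocks: {5} | {3,4} | {6} | {1} | {2}.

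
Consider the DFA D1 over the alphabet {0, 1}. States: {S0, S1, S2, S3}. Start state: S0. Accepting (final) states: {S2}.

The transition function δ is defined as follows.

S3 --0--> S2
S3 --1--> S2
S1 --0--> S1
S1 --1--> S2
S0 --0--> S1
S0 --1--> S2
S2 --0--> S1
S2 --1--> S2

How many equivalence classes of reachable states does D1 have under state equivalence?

First remove the unreachable states {S3}; 3 states remain.
Initial partition by acceptance: {S2} | {S0,S1}.
The partition is now stable with 2 blocks: {S2} | {S0,S1}.

2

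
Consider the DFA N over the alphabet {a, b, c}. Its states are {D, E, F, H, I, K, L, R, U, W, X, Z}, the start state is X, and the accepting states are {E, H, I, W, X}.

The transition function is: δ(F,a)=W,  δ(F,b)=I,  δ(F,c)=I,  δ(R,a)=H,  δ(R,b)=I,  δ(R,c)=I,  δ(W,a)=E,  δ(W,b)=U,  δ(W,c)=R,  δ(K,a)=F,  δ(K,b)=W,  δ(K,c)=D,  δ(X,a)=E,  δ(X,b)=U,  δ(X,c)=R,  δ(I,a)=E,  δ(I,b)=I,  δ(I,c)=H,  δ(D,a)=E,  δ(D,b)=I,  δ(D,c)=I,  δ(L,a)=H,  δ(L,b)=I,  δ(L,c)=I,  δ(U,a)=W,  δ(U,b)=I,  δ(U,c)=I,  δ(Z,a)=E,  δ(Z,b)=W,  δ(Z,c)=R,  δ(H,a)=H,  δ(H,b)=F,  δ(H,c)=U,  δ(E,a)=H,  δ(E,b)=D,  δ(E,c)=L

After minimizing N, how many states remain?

First remove the unreachable states {K,Z}; 10 states remain.
P0 = {E,H,I,W,X} | {D,F,L,R,U}.
Refine {E,H,I,W,X} on symbol b: members go to different blocks, giving {E,H,W,X} and {I}.
No further refinement is possible. Final partition (3 blocks): {E,H,W,X} | {D,F,L,R,U} | {I}.

3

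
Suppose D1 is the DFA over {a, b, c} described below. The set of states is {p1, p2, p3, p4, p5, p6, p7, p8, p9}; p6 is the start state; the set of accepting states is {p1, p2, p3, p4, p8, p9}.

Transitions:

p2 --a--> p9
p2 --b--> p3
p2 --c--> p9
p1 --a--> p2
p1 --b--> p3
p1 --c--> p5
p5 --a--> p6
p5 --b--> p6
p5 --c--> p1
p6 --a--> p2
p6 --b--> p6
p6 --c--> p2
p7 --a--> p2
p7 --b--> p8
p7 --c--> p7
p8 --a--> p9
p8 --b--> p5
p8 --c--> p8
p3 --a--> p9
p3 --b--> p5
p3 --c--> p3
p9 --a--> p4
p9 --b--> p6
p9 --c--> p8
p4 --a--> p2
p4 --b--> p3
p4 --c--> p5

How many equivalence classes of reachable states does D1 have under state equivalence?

6

First remove the unreachable states {p7}; 8 states remain.
Start with accepting vs non-accepting: {p1,p2,p3,p4,p8,p9} | {p5,p6}.
On input b, block {p1,p2,p3,p4,p8,p9} splits into {p1,p2,p4} and {p3,p8,p9}.
Refine {p1,p2,p4} on symbol a: members go to different blocks, giving {p1,p4} and {p2}.
Refine {p5,p6} on symbol a: members go to different blocks, giving {p5} and {p6}.
Refine {p3,p8,p9} on symbol a: members go to different blocks, giving {p3,p8} and {p9}.
The partition is now stable with 6 blocks: {p1,p4} | {p5} | {p3,p8} | {p2} | {p6} | {p9}.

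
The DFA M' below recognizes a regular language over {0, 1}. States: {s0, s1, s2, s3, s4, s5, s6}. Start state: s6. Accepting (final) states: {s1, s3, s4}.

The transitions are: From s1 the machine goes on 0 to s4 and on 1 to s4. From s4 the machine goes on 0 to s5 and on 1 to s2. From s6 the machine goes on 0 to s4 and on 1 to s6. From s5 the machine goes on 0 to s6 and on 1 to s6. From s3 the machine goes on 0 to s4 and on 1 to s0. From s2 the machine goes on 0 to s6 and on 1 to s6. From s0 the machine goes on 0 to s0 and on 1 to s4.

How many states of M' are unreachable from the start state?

No path from s6 leads to s0, s1, s3; the other 4 states are all reachable.

3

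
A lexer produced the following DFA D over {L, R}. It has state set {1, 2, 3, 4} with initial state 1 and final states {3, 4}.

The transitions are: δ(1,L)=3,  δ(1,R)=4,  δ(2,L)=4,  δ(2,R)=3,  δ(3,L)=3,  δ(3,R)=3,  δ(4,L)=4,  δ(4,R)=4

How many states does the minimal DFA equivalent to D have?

2

States {2} cannot be reached from the start state, so discard them.
Initial partition by acceptance: {3,4} | {1}.
Stable partition: {3,4} | {1} — 2 equivalence classes.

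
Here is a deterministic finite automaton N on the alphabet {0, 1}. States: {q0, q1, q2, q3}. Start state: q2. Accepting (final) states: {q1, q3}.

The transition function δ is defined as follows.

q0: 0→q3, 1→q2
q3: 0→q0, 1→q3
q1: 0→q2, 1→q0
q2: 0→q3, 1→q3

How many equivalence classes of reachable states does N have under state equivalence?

3

Reachable states from the start: {q0,q2,q3}. Unreachable: {q1} — drop them.
P0 = {q3} | {q0,q2}.
Refine {q0,q2} on symbol 1: members go to different blocks, giving {q0} and {q2}.
Stable partition: {q3} | {q0} | {q2} — 3 equivalence classes.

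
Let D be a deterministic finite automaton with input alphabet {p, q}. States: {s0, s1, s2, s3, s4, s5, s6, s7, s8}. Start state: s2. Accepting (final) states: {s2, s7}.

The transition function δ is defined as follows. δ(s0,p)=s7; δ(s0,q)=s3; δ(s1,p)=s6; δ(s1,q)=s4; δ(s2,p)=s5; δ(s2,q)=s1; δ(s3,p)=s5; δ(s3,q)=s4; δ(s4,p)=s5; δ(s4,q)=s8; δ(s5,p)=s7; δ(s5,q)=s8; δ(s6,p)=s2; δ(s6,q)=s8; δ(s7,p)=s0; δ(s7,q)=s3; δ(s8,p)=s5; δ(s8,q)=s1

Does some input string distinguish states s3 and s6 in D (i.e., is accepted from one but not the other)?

Yes

Every state is reachable, so we keep all 9.
P0 = {s2,s7} | {s0,s1,s3,s4,s5,s6,s8}.
Refine {s0,s1,s3,s4,s5,s6,s8} on symbol p: members go to different blocks, giving {s1,s3,s4,s8} and {s0,s5,s6}.
The partition is now stable with 3 blocks: {s2,s7} | {s1,s3,s4,s8} | {s0,s5,s6}.
s3 and s6 end up in different blocks, so they are distinguishable. For instance, the string 'p' is accepted from only s6.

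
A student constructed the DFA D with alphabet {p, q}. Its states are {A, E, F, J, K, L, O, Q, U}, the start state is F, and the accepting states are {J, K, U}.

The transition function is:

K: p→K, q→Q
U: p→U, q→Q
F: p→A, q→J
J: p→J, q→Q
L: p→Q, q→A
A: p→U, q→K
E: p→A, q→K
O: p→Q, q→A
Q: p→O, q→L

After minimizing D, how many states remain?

5

Reachable states from the start: {A,F,J,K,L,O,Q,U}. Unreachable: {E} — drop them.
Initial partition by acceptance: {J,K,U} | {A,F,L,O,Q}.
Refine {A,F,L,O,Q} on symbol p: members go to different blocks, giving {F,L,O,Q} and {A}.
On input p, block {F,L,O,Q} splits into {L,O,Q} and {F}.
Split {L,O,Q} by δ(·,q) → {L,O} and {Q}.
Stable partition: {J,K,U} | {L,O} | {A} | {F} | {Q} — 5 equivalence classes.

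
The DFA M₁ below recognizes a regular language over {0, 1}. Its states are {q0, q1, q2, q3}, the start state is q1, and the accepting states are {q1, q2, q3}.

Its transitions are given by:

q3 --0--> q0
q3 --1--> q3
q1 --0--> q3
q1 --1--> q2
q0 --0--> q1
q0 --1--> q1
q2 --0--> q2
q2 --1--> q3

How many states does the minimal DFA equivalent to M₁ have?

Every state is reachable, so we keep all 4.
P0 = {q1,q2,q3} | {q0}.
On input 0, block {q1,q2,q3} splits into {q1,q2} and {q3}.
On input 0, block {q1,q2} splits into {q1} and {q2}.
The partition is now stable with 4 blocks: {q1} | {q0} | {q3} | {q2}.

4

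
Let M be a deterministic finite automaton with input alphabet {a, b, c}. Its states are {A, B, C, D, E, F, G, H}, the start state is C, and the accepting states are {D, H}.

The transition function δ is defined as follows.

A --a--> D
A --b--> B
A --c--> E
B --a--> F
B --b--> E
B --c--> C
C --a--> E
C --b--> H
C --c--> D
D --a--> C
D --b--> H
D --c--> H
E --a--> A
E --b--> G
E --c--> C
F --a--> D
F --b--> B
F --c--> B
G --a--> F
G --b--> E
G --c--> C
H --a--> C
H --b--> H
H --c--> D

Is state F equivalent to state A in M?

Initial partition by acceptance: {D,H} | {A,B,C,E,F,G}.
On input a, block {A,B,C,E,F,G} splits into {B,C,E,G} and {A,F}.
Split {B,C,E,G} by δ(·,a) → {B,E,G} and {C}.
The partition is now stable with 4 blocks: {D,H} | {B,E,G} | {A,F} | {C}.
F and A lie in the same block of the stable partition, so they are equivalent — no string distinguishes them.

Yes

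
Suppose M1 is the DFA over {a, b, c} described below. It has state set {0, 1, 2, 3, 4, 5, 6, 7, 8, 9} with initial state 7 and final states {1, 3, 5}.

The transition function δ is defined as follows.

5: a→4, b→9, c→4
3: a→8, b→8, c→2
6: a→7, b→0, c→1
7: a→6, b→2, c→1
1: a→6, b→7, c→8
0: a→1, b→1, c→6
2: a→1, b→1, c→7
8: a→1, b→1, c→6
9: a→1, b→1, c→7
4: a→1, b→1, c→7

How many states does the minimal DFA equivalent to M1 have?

3

First remove the unreachable states {3,4,5,9}; 6 states remain.
P0 = {1} | {0,2,6,7,8}.
Split {0,2,6,7,8} by δ(·,a) → {0,2,8} and {6,7}.
No further refinement is possible. Final partition (3 blocks): {1} | {0,2,8} | {6,7}.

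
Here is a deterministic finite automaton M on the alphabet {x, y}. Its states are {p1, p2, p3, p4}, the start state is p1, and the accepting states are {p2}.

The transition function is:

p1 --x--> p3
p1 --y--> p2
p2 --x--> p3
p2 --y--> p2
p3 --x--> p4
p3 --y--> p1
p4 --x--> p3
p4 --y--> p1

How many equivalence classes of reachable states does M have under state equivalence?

3

All states are reachable from the start state.
Initial partition by acceptance: {p2} | {p1,p3,p4}.
On input y, block {p1,p3,p4} splits into {p3,p4} and {p1}.
No further refinement is possible. Final partition (3 blocks): {p2} | {p3,p4} | {p1}.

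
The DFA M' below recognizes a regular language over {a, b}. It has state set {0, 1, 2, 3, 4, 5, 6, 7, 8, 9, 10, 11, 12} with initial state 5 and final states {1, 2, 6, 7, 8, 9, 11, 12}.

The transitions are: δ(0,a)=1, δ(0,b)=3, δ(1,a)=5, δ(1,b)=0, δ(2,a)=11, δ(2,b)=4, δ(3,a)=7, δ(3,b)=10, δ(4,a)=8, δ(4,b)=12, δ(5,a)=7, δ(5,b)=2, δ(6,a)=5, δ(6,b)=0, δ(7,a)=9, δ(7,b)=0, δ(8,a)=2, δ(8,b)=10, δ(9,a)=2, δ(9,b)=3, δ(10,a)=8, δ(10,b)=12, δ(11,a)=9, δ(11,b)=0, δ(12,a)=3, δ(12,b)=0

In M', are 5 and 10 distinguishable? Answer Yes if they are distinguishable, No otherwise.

Yes

First remove the unreachable states {6}; 12 states remain.
Start with accepting vs non-accepting: {1,2,7,8,9,11,12} | {0,3,4,5,10}.
Refine {1,2,7,8,9,11,12} on symbol a: members go to different blocks, giving {2,7,8,9,11} and {1,12}.
On input a, block {0,3,4,5,10} splits into {3,4,5,10} and {0}.
Refine {2,7,8,9,11} on symbol b: members go to different blocks, giving {2,8,9} and {7,11}.
Split {2,8,9} by δ(·,a) → {8,9} and {2}.
Split {3,4,5,10} by δ(·,a) → {3,5} and {4,10}.
On input b, block {8,9} splits into {8} and {9}.
Refine {3,5} on symbol b: members go to different blocks, giving {3} and {5}.
Refine {1,12} on symbol a: members go to different blocks, giving {1} and {12}.
The partition is now stable with 10 blocks: {8} | {3} | {1} | {0} | {7,11} | {2} | {4,10} | {9} | {5} | {12}.
5 and 10 end up in different blocks, so they are distinguishable. For instance, the string 'ba' is accepted from only 5.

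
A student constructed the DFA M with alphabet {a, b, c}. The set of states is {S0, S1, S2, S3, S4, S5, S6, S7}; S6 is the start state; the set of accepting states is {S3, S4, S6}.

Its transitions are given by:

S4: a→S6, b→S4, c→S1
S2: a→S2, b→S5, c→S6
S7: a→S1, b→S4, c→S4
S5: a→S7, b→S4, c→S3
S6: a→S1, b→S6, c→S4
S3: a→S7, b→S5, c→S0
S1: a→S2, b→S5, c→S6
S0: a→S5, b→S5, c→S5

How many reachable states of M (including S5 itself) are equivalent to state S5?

Initial partition by acceptance: {S3,S4,S6} | {S0,S1,S2,S5,S7}.
On input a, block {S3,S4,S6} splits into {S3,S6} and {S4}.
Refine {S3,S6} on symbol b: members go to different blocks, giving {S3} and {S6}.
Split {S0,S1,S2,S5,S7} by δ(·,b) → {S0,S1,S2} and {S5,S7}.
Refine {S0,S1,S2} on symbol a: members go to different blocks, giving {S1,S2} and {S0}.
Split {S5,S7} by δ(·,a) → {S5} and {S7}.
The partition is now stable with 7 blocks: {S3} | {S1,S2} | {S4} | {S6} | {S5} | {S0} | {S7}.
The equivalence class containing S5 is {S5}, of size 1.

1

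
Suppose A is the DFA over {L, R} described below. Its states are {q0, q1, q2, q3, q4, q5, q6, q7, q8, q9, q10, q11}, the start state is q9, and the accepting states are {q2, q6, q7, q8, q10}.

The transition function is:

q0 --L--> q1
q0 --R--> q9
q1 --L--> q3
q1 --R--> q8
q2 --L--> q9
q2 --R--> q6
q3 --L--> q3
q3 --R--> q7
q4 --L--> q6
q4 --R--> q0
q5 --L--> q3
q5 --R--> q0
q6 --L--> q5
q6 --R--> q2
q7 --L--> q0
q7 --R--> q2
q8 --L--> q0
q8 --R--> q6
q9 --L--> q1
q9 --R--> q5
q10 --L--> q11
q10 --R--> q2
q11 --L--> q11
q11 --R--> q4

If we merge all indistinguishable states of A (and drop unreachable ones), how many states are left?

3

Reachable states from the start: {q0,q1,q2,q3,q5,q6,q7,q8,q9}. Unreachable: {q4,q10,q11} — drop them.
Initial partition by acceptance: {q2,q6,q7,q8} | {q0,q1,q3,q5,q9}.
Refine {q0,q1,q3,q5,q9} on symbol R: members go to different blocks, giving {q0,q5,q9} and {q1,q3}.
No further refinement is possible. Final partition (3 blocks): {q2,q6,q7,q8} | {q0,q5,q9} | {q1,q3}.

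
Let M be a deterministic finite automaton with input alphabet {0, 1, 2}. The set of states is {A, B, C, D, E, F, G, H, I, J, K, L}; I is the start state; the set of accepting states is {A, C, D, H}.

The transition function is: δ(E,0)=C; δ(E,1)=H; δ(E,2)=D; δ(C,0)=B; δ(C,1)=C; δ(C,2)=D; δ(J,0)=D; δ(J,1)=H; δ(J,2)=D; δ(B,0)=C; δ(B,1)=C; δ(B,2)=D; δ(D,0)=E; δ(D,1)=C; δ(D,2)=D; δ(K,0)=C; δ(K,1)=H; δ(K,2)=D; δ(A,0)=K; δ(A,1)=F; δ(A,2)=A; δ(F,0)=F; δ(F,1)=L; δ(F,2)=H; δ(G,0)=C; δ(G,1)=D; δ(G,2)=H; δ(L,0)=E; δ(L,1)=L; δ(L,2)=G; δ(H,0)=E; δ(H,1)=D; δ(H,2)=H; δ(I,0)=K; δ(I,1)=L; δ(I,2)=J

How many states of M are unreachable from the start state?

2

No path from I leads to A, F; the other 10 states are all reachable.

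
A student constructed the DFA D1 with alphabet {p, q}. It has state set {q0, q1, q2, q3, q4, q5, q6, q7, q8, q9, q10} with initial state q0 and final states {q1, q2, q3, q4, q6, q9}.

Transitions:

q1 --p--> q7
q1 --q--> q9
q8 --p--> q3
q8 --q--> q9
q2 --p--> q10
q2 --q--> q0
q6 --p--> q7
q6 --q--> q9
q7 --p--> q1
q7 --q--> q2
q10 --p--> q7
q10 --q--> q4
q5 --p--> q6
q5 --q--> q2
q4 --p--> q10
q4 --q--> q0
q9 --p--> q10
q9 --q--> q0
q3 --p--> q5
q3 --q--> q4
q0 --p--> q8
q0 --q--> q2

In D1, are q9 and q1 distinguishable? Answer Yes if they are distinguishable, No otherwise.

Yes

Start with accepting vs non-accepting: {q1,q2,q3,q4,q6,q9} | {q0,q5,q7,q8,q10}.
Refine {q1,q2,q3,q4,q6,q9} on symbol q: members go to different blocks, giving {q1,q3,q6} and {q2,q4,q9}.
On input p, block {q0,q5,q7,q8,q10} splits into {q5,q7,q8} and {q0,q10}.
Stable partition: {q1,q3,q6} | {q5,q7,q8} | {q2,q4,q9} | {q0,q10} — 4 equivalence classes.
q9 and q1 end up in different blocks, so they are distinguishable. For instance, the string 'q' is accepted from only q1.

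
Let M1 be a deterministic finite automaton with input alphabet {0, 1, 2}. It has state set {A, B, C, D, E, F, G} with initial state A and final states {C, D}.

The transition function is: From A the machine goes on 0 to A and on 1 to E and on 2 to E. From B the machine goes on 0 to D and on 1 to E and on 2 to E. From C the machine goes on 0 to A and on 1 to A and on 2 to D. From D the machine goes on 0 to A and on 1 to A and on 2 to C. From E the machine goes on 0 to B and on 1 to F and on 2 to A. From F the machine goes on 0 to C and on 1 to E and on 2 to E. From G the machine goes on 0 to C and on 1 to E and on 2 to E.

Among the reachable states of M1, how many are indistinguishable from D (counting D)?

First remove the unreachable states {G}; 6 states remain.
P0 = {C,D} | {A,B,E,F}.
Refine {A,B,E,F} on symbol 0: members go to different blocks, giving {A,E} and {B,F}.
Split {A,E} by δ(·,0) → {A} and {E}.
Stable partition: {C,D} | {A} | {B,F} | {E} — 4 equivalence classes.
The equivalence class containing D is {C,D}, of size 2.

2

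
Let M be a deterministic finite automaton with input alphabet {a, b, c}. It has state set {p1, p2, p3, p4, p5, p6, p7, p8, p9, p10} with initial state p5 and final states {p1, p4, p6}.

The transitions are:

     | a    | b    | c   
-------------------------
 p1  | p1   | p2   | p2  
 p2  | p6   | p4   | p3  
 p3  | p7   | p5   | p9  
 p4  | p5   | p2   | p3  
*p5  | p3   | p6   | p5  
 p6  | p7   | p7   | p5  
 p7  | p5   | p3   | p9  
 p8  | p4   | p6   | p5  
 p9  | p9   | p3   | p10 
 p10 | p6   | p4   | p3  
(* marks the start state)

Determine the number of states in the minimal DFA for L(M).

Reachable states from the start: {p2,p3,p4,p5,p6,p7,p9,p10}. Unreachable: {p1,p8} — drop them.
Initial partition by acceptance: {p4,p6} | {p2,p3,p5,p7,p9,p10}.
Split {p2,p3,p5,p7,p9,p10} by δ(·,a) → {p3,p5,p7,p9} and {p2,p10}.
Refine {p4,p6} on symbol b: members go to different blocks, giving {p4} and {p6}.
Refine {p3,p5,p7,p9} on symbol b: members go to different blocks, giving {p3,p7,p9} and {p5}.
Refine {p3,p7,p9} on symbol a: members go to different blocks, giving {p3,p9} and {p7}.
Refine {p3,p9} on symbol a: members go to different blocks, giving {p3} and {p9}.
No further refinement is possible. Final partition (7 blocks): {p4} | {p3} | {p2,p10} | {p6} | {p5} | {p7} | {p9}.

7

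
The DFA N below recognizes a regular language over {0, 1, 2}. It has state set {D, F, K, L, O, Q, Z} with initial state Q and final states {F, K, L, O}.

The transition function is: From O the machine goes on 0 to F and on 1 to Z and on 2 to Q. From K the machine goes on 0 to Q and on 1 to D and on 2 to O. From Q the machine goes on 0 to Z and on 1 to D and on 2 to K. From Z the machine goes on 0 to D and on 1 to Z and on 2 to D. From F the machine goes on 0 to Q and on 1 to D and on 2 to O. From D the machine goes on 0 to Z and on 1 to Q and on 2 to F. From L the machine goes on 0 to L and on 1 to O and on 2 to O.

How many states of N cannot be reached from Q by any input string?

1

Starting at Q and following transitions, the reachable set is {D, F, K, O, Q, Z}. That leaves L unreachable — 1 in total.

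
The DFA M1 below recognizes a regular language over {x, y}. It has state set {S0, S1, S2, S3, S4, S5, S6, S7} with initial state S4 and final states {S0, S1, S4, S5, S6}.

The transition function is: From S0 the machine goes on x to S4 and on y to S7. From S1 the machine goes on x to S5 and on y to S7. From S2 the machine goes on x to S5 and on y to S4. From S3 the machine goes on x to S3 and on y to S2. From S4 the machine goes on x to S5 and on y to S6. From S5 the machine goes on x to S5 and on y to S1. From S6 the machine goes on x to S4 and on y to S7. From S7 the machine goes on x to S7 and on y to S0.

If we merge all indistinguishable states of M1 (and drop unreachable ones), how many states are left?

3

Reachable states from the start: {S0,S1,S4,S5,S6,S7}. Unreachable: {S2,S3} — drop them.
P0 = {S0,S1,S4,S5,S6} | {S7}.
Refine {S0,S1,S4,S5,S6} on symbol y: members go to different blocks, giving {S0,S1,S6} and {S4,S5}.
The partition is now stable with 3 blocks: {S0,S1,S6} | {S7} | {S4,S5}.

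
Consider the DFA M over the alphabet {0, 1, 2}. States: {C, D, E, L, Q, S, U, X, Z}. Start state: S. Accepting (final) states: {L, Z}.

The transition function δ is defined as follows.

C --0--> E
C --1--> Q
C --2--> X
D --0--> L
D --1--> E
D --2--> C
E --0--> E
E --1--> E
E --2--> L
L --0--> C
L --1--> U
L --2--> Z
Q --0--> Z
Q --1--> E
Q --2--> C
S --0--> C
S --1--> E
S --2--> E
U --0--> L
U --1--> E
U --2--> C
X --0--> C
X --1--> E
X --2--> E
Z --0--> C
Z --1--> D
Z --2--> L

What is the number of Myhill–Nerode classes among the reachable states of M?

5

All states are reachable from the start state.
Start with accepting vs non-accepting: {L,Z} | {C,D,E,Q,S,U,X}.
On input 0, block {C,D,E,Q,S,U,X} splits into {C,E,S,X} and {D,Q,U}.
Split {C,E,S,X} by δ(·,1) → {E,S,X} and {C}.
On input 0, block {E,S,X} splits into {S,X} and {E}.
No further refinement is possible. Final partition (5 blocks): {L,Z} | {S,X} | {D,Q,U} | {C} | {E}.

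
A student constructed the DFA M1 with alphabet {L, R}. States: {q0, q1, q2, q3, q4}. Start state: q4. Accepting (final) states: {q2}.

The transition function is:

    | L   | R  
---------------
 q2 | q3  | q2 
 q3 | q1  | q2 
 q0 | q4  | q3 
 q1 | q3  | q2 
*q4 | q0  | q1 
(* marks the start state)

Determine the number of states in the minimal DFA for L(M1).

3

Initial partition by acceptance: {q2} | {q0,q1,q3,q4}.
On input R, block {q0,q1,q3,q4} splits into {q0,q4} and {q1,q3}.
The partition is now stable with 3 blocks: {q2} | {q0,q4} | {q1,q3}.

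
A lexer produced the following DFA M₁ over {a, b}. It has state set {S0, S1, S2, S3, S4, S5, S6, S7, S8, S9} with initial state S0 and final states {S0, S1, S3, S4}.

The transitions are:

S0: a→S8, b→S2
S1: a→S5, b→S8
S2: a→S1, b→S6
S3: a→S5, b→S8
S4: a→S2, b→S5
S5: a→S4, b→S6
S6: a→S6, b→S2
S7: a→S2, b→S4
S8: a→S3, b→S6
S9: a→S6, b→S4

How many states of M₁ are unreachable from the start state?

2

BFS from S0 reaches {S0, S1, S2, S3, S4, S5, S6, S8}; the 2 state(s) S7, S9 are never visited.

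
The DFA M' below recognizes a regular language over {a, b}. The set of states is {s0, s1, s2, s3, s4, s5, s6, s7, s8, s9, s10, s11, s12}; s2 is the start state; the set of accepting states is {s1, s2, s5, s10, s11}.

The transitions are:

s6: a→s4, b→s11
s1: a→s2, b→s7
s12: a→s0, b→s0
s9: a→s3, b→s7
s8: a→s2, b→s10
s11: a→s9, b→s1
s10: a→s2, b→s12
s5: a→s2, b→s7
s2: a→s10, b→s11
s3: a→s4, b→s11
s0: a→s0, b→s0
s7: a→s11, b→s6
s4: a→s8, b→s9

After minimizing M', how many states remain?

10

Reachable states from the start: {s0,s1,s2,s3,s4,s6,s7,s8,s9,s10,s11,s12}. Unreachable: {s5} — drop them.
Start with accepting vs non-accepting: {s1,s2,s10,s11} | {s0,s3,s4,s6,s7,s8,s9,s12}.
Refine {s1,s2,s10,s11} on symbol a: members go to different blocks, giving {s1,s2,s10} and {s11}.
Refine {s1,s2,s10} on symbol b: members go to different blocks, giving {s1,s10} and {s2}.
Split {s0,s3,s4,s6,s7,s8,s9,s12} by δ(·,a) → {s0,s3,s4,s6,s9,s12} and {s7} and {s8}.
On input b, block {s1,s10} splits into {s1} and {s10}.
Refine {s0,s3,s4,s6,s9,s12} on symbol a: members go to different blocks, giving {s0,s3,s6,s9,s12} and {s4}.
On input a, block {s0,s3,s6,s9,s12} splits into {s0,s9,s12} and {s3,s6}.
On input a, block {s0,s9,s12} splits into {s0,s12} and {s9}.
No further refinement is possible. Final partition (10 blocks): {s1} | {s0,s12} | {s11} | {s2} | {s7} | {s8} | {s10} | {s4} | {s3,s6} | {s9}.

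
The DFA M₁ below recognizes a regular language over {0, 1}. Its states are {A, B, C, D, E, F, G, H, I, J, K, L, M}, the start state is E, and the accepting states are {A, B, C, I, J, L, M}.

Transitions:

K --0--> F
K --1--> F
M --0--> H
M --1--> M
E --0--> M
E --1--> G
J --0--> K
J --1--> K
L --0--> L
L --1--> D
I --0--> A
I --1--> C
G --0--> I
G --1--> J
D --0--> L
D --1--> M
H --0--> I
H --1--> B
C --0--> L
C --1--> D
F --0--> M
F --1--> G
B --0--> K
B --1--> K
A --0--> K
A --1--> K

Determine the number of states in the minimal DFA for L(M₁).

Every state is reachable, so we keep all 13.
P0 = {A,B,C,I,J,L,M} | {D,E,F,G,H,K}.
Split {A,B,C,I,J,L,M} by δ(·,0) → {A,B,J,M} and {C,I,L}.
Refine {A,B,J,M} on symbol 1: members go to different blocks, giving {A,B,J} and {M}.
Split {D,E,F,G,H,K} by δ(·,0) → {D,G,H} and {E,F} and {K}.
Refine {D,G,H} on symbol 1: members go to different blocks, giving {G,H} and {D}.
Refine {C,I,L} on symbol 0: members go to different blocks, giving {C,L} and {I}.
No further refinement is possible. Final partition (8 blocks): {A,B,J} | {G,H} | {C,L} | {M} | {E,F} | {K} | {D} | {I}.

8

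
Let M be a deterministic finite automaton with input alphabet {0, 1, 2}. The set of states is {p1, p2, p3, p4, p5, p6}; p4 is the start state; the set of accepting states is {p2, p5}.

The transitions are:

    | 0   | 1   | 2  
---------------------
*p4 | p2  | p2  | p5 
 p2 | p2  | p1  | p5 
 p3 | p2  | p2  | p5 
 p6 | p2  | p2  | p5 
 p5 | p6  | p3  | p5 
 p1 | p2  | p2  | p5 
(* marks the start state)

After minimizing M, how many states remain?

3

All states are reachable from the start state.
Initial partition by acceptance: {p2,p5} | {p1,p3,p4,p6}.
On input 0, block {p2,p5} splits into {p2} and {p5}.
The partition is now stable with 3 blocks: {p2} | {p1,p3,p4,p6} | {p5}.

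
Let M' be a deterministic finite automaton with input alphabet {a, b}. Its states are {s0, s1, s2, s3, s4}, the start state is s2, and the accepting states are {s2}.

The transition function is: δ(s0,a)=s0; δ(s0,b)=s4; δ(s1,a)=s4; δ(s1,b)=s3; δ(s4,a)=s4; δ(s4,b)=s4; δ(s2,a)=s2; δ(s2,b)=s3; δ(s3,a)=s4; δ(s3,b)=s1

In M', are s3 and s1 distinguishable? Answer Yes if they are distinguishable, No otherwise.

No

States {s0} cannot be reached from the start state, so discard them.
Start with accepting vs non-accepting: {s2} | {s1,s3,s4}.
Stable partition: {s2} | {s1,s3,s4} — 2 equivalence classes.
s3 and s1 lie in the same block of the stable partition, so they are equivalent — no string distinguishes them.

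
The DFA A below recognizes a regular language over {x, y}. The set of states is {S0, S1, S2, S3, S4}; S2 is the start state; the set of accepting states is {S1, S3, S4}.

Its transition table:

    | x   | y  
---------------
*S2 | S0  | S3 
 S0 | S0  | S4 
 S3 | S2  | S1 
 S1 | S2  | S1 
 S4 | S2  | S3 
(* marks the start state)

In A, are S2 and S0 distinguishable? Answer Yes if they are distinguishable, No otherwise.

Every state is reachable, so we keep all 5.
P0 = {S1,S3,S4} | {S0,S2}.
No further refinement is possible. Final partition (2 blocks): {S1,S3,S4} | {S0,S2}.
S2 and S0 lie in the same block of the stable partition, so they are equivalent — no string distinguishes them.

No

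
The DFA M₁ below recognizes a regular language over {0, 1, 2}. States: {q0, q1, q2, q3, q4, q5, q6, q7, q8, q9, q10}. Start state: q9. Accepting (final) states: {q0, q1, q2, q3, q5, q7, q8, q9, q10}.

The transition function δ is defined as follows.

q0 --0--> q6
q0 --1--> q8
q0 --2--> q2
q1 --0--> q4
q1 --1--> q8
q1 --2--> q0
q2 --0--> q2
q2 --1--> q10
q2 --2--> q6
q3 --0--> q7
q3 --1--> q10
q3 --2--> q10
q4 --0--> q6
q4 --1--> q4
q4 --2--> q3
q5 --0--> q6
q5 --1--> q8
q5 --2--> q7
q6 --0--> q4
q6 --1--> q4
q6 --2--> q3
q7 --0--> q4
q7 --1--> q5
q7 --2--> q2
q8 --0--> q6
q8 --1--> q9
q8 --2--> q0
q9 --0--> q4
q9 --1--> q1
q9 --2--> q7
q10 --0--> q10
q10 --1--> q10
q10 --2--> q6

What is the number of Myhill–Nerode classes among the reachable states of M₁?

Every state is reachable, so we keep all 11.
Initial partition by acceptance: {q0,q1,q2,q3,q5,q7,q8,q9,q10} | {q4,q6}.
Refine {q0,q1,q2,q3,q5,q7,q8,q9,q10} on symbol 0: members go to different blocks, giving {q0,q1,q5,q7,q8,q9} and {q2,q3,q10}.
Split {q0,q1,q5,q7,q8,q9} by δ(·,2) → {q1,q5,q8,q9} and {q0,q7}.
On input 0, block {q2,q3,q10} splits into {q2,q10} and {q3}.
The partition is now stable with 5 blocks: {q1,q5,q8,q9} | {q4,q6} | {q2,q10} | {q0,q7} | {q3}.

5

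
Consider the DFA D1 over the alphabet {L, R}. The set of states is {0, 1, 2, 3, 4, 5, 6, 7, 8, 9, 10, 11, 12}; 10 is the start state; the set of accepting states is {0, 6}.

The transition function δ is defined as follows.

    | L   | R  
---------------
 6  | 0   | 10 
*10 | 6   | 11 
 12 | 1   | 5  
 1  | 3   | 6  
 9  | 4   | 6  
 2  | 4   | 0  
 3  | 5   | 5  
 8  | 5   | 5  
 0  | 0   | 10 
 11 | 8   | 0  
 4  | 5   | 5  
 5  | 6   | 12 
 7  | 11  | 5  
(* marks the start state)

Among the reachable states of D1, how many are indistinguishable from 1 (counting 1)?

States {2,4,7,9} cannot be reached from the start state, so discard them.
Initial partition by acceptance: {0,6} | {1,3,5,8,10,11,12}.
Refine {1,3,5,8,10,11,12} on symbol L: members go to different blocks, giving {1,3,8,11,12} and {5,10}.
On input L, block {1,3,8,11,12} splits into {1,11,12} and {3,8}.
Split {1,11,12} by δ(·,L) → {1,11} and {12}.
On input R, block {5,10} splits into {5} and {10}.
Stable partition: {0,6} | {1,11} | {5} | {3,8} | {12} | {10} — 6 equivalence classes.
The equivalence class containing 1 is {1,11}, of size 2.

2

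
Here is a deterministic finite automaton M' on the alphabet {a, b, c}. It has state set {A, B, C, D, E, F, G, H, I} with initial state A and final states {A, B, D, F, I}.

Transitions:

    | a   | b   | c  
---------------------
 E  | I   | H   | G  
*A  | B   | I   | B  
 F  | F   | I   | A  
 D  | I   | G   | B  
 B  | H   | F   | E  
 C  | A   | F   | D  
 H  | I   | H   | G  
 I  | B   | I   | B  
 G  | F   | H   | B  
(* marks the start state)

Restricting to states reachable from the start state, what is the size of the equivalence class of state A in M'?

2

First remove the unreachable states {C,D}; 7 states remain.
Start with accepting vs non-accepting: {A,B,F,I} | {E,G,H}.
Split {A,B,F,I} by δ(·,a) → {A,F,I} and {B}.
Split {A,F,I} by δ(·,a) → {A,I} and {F}.
Refine {E,G,H} on symbol a: members go to different blocks, giving {E,H} and {G}.
Stable partition: {A,I} | {E,H} | {B} | {F} | {G} — 5 equivalence classes.
State A belongs to the block {A,I}, which has 2 states.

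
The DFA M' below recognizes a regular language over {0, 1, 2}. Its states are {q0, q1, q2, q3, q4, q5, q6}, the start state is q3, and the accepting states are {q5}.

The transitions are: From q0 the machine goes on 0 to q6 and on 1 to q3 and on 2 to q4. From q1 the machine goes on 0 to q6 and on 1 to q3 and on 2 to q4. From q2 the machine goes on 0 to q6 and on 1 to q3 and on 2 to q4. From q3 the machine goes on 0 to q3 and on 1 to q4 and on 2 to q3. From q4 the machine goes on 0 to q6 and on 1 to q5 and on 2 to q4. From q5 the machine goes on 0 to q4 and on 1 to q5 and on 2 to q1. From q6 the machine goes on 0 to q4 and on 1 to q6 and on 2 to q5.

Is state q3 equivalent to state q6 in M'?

First remove the unreachable states {q0,q2}; 5 states remain.
Initial partition by acceptance: {q5} | {q1,q3,q4,q6}.
On input 1, block {q1,q3,q4,q6} splits into {q1,q3,q6} and {q4}.
Split {q1,q3,q6} by δ(·,0) → {q1,q3} and {q6}.
Refine {q1,q3} on symbol 0: members go to different blocks, giving {q1} and {q3}.
The partition is now stable with 5 blocks: {q5} | {q1} | {q4} | {q6} | {q3}.
q3 and q6 end up in different blocks, so they are distinguishable. For instance, the string '2' is accepted from only q6.

No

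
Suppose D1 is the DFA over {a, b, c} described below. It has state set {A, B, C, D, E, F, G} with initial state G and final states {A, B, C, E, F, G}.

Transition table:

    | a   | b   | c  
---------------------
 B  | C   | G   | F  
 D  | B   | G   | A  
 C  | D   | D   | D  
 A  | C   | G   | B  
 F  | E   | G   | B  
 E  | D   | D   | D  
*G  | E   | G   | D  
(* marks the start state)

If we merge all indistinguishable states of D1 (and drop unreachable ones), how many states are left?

All states are reachable from the start state.
P0 = {A,B,C,E,F,G} | {D}.
On input a, block {A,B,C,E,F,G} splits into {A,B,F,G} and {C,E}.
Refine {A,B,F,G} on symbol c: members go to different blocks, giving {A,B,F} and {G}.
No further refinement is possible. Final partition (4 blocks): {A,B,F} | {D} | {C,E} | {G}.

4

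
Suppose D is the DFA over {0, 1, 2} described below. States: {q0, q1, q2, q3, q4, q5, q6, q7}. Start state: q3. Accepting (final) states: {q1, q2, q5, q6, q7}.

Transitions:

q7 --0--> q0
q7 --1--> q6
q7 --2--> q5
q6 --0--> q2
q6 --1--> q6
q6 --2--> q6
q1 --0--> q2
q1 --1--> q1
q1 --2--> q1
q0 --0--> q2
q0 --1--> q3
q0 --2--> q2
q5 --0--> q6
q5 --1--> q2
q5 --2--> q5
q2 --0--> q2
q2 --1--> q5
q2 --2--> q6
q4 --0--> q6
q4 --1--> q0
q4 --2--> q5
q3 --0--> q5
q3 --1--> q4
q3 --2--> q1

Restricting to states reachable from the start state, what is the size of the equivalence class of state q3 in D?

3

First remove the unreachable states {q7}; 7 states remain.
P0 = {q1,q2,q5,q6} | {q0,q3,q4}.
Stable partition: {q1,q2,q5,q6} | {q0,q3,q4} — 2 equivalence classes.
The equivalence class containing q3 is {q0,q3,q4}, of size 3.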